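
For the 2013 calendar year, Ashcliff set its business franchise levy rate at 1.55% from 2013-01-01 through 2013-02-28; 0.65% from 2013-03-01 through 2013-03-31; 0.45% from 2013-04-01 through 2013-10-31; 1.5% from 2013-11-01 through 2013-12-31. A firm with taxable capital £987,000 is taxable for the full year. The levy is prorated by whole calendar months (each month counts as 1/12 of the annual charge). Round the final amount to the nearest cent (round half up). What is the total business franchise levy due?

2013-01-01 to 2013-02-28: 2 months at 1.55% → £987,000 × 1.55% × 2/12 = £2,549.7500
2013-03-01 to 2013-03-31: 1 month at 0.65% → £987,000 × 0.65% × 1/12 = £534.6250
2013-04-01 to 2013-10-31: 7 months at 0.45% → £987,000 × 0.45% × 7/12 = £2,590.8750
2013-11-01 to 2013-12-31: 2 months at 1.5% → £987,000 × 1.5% × 2/12 = £2,467.5000
Total = £8,142.7500

£8,142.75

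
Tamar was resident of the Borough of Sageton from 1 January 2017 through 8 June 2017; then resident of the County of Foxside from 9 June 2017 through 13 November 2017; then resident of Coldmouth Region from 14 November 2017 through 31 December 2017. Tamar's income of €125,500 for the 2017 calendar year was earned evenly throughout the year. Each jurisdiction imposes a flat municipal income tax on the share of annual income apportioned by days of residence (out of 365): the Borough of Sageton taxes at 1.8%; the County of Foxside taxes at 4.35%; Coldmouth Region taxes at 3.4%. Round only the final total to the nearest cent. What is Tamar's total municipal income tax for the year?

The Borough of Sageton, 1 January – 8 June 2017: 159 days → €125,500 × 1.8% × 159/365 = €984.0575
The County of Foxside, 9 June – 13 November 2017: 158 days → €125,500 × 4.35% × 158/365 = €2,363.1822
Coldmouth Region, 14 November – 31 December 2017: 48 days → €125,500 × 3.4% × 48/365 = €561.1397
Total = €3,908.3795

€3,908.38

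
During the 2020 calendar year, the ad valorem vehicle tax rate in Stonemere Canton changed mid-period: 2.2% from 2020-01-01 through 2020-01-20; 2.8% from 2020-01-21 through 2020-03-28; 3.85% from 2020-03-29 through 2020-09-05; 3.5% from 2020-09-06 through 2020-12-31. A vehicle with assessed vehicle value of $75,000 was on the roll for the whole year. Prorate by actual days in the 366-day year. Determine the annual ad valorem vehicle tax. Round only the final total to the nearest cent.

$2,589.65

2020-01-01 to 2020-01-20: 20 days at 2.2% → $75,000 × 2.2% × 20/366 = $90.1639
2020-01-21 to 2020-03-28: 68 days at 2.8% → $75,000 × 2.8% × 68/366 = $390.1639
2020-03-29 to 2020-09-05: 161 days at 3.85% → $75,000 × 3.85% × 161/366 = $1,270.1844
2020-09-06 to 2020-12-31: 117 days at 3.5% → $75,000 × 3.5% × 117/366 = $839.1393
Total = $2,589.6516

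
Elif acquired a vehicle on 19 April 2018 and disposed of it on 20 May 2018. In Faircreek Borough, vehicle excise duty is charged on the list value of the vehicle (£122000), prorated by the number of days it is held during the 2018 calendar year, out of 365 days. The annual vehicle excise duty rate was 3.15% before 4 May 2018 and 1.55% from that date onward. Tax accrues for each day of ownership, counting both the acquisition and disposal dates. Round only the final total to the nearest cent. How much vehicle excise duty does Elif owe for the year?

19 April – 3 May 2018: 15 days at 3.15% → £122000 × 3.15% × 15/365 = £157.9315
4 May – 20 May 2018: 17 days at 1.55% → £122000 × 1.55% × 17/365 = £88.0740
Total = £246.0055

£246.01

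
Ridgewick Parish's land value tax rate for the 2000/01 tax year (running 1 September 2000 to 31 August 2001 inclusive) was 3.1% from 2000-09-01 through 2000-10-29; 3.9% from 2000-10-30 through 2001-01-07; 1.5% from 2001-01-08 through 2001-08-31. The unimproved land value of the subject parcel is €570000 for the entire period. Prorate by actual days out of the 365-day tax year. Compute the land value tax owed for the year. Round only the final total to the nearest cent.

€12647.75

2000-09-01 to 2000-10-29: 59 days at 3.1% → €570000 × 3.1% × 59/365 = €2856.2466
2000-10-30 to 2001-01-07: 70 days at 3.9% → €570000 × 3.9% × 70/365 = €4263.2877
2001-01-08 to 2001-08-31: 236 days at 1.5% → €570000 × 1.5% × 236/365 = €5528.2192
Total = €12647.7534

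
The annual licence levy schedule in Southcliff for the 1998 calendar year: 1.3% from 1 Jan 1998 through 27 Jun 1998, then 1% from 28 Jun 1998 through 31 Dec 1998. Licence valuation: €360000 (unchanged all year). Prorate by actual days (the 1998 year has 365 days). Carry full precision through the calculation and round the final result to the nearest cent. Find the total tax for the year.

1 Jan – 27 Jun 1998: 178 days at 1.3% → €360000 × 1.3% × 178/365 = €2282.3014
28 Jun – 31 Dec 1998: 187 days at 1% → €360000 × 1% × 187/365 = €1844.3836
Total = €4126.6849

€4126.68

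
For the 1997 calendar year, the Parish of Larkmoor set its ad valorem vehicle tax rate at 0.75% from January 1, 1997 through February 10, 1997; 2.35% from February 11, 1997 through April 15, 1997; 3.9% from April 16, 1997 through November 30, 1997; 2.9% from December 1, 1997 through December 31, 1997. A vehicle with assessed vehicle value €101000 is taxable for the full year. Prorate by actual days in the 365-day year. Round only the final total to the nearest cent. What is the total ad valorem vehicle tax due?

€3221.35

January 1 – February 10, 1997: 41 days at 0.75% → €101000 × 0.75% × 41/365 = €85.0890
February 11 – April 15, 1997: 64 days at 2.35% → €101000 × 2.35% × 64/365 = €416.1753
April 16 – November 30, 1997: 229 days at 3.9% → €101000 × 3.9% × 229/365 = €2471.3178
December 1 – December 31, 1997: 31 days at 2.9% → €101000 × 2.9% × 31/365 = €248.7644
Total = €3221.3466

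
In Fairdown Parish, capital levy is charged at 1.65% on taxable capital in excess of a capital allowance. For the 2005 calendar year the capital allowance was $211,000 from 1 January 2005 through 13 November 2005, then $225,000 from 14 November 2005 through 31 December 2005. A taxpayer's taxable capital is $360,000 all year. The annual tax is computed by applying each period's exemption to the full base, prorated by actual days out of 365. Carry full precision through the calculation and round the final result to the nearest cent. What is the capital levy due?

$2,428.12

1 January – 13 November 2005: 317 days, exemption $211,000 → ($360,000 − $211,000) × 1.65% × 317/365 = $2,135.1904
14 November – 31 December 2005: 48 days, exemption $225,000 → ($360,000 − $225,000) × 1.65% × 48/365 = $292.9315
Total = $2,428.1219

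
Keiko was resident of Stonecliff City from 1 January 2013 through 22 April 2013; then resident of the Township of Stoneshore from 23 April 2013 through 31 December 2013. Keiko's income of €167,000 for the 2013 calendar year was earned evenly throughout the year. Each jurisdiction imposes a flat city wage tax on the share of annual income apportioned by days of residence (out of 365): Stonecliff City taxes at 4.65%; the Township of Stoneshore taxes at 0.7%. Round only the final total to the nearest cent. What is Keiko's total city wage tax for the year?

€3,193.13

Stonecliff City, 1 January – 22 April 2013: 112 days → €167,000 × 4.65% × 112/365 = €2,382.8384
The Township of Stoneshore, 23 April – 31 December 2013: 253 days → €167,000 × 0.7% × 253/365 = €810.2932
Total = €3,193.1315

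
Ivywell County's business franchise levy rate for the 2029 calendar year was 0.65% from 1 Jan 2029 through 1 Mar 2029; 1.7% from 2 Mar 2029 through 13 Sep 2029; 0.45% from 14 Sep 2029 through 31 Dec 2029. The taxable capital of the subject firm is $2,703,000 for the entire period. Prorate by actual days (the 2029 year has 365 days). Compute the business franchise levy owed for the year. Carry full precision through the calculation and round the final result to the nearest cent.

1 Jan – 1 Mar 2029: 60 days at 0.65% → $2,703,000 × 0.65% × 60/365 = $2,888.1370
2 Mar – 13 Sep 2029: 196 days at 1.7% → $2,703,000 × 1.7% × 196/365 = $24,675.0575
14 Sep – 31 Dec 2029: 109 days at 0.45% → $2,703,000 × 0.45% × 109/365 = $3,632.3877
Total = $31,195.5822

$31,195.58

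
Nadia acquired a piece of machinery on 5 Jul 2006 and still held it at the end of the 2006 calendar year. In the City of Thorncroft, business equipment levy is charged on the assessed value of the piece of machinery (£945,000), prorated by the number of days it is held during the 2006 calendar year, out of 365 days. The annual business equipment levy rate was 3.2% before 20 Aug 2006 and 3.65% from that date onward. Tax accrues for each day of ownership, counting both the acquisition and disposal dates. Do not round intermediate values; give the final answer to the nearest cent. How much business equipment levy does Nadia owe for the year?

5 Jul – 19 Aug 2006: 46 days at 3.2% → £945,000 × 3.2% × 46/365 = £3,811.0685
20 Aug – 31 Dec 2006: 134 days at 3.65% → £945,000 × 3.65% × 134/365 = £12,663.0000
Total = £16,474.0685

£16,474.07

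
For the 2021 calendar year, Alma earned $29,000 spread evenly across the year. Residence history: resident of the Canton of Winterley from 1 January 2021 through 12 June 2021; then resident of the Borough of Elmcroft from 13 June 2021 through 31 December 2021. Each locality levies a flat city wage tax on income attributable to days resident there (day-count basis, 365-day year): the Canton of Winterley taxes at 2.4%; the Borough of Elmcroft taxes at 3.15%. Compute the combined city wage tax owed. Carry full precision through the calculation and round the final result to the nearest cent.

$816.37

The Canton of Winterley, 1 January – 12 June 2021: 163 days → $29,000 × 2.4% × 163/365 = $310.8164
The Borough of Elmcroft, 13 June – 31 December 2021: 202 days → $29,000 × 3.15% × 202/365 = $505.5534
Total = $816.3699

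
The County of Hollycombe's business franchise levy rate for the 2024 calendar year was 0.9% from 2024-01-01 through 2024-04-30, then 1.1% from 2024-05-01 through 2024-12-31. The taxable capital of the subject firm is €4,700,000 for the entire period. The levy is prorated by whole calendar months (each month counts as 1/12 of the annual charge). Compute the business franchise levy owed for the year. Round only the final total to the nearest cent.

2024-01-01 to 2024-04-30: 4 months at 0.9% → €4,700,000 × 0.9% × 4/12 = €14,100.0000
2024-05-01 to 2024-12-31: 8 months at 1.1% → €4,700,000 × 1.1% × 8/12 = €34,466.6667
Total = €48,566.6667

€48,566.67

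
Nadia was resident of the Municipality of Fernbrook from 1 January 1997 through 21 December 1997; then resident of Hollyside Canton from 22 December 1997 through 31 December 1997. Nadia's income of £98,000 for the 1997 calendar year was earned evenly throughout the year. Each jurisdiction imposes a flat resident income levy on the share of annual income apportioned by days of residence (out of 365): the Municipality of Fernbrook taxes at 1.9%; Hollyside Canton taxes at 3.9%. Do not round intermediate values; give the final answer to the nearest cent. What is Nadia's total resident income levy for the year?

£1,915.70

The Municipality of Fernbrook, 1 January – 21 December 1997: 355 days → £98,000 × 1.9% × 355/365 = £1,810.9863
Hollyside Canton, 22 December – 31 December 1997: 10 days → £98,000 × 3.9% × 10/365 = £104.7123
Total = £1,915.6986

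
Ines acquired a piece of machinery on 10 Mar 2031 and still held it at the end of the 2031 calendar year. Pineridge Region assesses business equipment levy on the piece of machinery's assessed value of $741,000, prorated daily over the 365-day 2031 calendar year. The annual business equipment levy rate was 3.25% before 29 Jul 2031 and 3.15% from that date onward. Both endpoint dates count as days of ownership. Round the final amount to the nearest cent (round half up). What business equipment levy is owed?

$19,279.20

10 Mar – 28 Jul 2031: 141 days at 3.25% → $741,000 × 3.25% × 141/365 = $9,303.1027
29 Jul – 31 Dec 2031: 156 days at 3.15% → $741,000 × 3.15% × 156/365 = $9,976.0932
Total = $19,279.1959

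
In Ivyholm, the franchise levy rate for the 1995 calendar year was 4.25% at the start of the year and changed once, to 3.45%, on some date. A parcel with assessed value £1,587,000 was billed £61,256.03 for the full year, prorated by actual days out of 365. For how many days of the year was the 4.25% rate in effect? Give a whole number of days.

Let d = days at the first rate; then 365 − d days at the second rate.
£1,587,000 × [4.25%·d + 3.45%·(365−d)] / 365 = £61,256.03
Solving gives d = 187, so the new rate took effect on 7 Jul 1995.

187 days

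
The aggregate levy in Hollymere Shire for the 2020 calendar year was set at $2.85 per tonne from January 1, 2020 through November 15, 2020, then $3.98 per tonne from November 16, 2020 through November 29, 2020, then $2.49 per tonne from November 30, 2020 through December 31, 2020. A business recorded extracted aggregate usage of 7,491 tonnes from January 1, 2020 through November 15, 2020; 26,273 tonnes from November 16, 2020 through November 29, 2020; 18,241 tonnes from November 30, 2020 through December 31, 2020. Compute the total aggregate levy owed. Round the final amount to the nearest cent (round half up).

January 1 – November 15, 2020: 7,491 tonnes at $2.85/tonne → $21,349.35
November 16 – November 29, 2020: 26,273 tonnes at $3.98/tonne → $104,566.54
November 30 – December 31, 2020: 18,241 tonnes at $2.49/tonne → $45,420.09

$171,335.98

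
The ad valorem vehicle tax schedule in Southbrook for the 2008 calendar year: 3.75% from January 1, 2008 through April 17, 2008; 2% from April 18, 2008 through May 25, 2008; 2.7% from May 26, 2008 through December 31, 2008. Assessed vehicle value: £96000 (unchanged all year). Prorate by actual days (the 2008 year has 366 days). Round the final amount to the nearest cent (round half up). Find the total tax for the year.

£2819.67

January 1 – April 17, 2008: 108 days at 3.75% → £96000 × 3.75% × 108/366 = £1062.2951
April 18 – May 25, 2008: 38 days at 2% → £96000 × 2% × 38/366 = £199.3443
May 26 – December 31, 2008: 220 days at 2.7% → £96000 × 2.7% × 220/366 = £1558.0328
Total = £2819.6721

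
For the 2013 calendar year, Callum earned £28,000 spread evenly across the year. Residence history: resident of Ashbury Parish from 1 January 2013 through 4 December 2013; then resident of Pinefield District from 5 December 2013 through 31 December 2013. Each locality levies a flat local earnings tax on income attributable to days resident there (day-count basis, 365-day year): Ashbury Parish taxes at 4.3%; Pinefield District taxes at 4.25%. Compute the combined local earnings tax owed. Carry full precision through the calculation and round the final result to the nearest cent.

Ashbury Parish, 1 January – 4 December 2013: 338 days → £28,000 × 4.3% × 338/365 = £1,114.9370
Pinefield District, 5 December – 31 December 2013: 27 days → £28,000 × 4.25% × 27/365 = £88.0274
Total = £1,202.9644

£1,202.96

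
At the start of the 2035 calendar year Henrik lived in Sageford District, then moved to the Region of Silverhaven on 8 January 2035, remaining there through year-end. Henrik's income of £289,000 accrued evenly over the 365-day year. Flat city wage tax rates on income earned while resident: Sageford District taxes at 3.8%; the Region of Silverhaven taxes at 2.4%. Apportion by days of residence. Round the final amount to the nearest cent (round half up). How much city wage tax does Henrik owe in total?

£7,013.59

Sageford District, 1 January – 7 January 2035: 7 days → £289,000 × 3.8% × 7/365 = £210.6137
The Region of Silverhaven, 8 January – 31 December 2035: 358 days → £289,000 × 2.4% × 358/365 = £6,802.9808
Total = £7,013.5945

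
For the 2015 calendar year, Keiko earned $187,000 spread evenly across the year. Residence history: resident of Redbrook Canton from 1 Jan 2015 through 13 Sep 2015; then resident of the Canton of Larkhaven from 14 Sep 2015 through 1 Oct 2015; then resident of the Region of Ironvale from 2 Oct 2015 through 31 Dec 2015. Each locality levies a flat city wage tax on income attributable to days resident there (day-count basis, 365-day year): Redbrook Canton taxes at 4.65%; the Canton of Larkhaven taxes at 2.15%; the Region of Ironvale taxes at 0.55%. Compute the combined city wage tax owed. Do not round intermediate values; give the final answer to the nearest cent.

$6,553.45

Redbrook Canton, 1 Jan – 13 Sep 2015: 256 days → $187,000 × 4.65% × 256/365 = $6,098.7616
The Canton of Larkhaven, 14 Sep – 1 Oct 2015: 18 days → $187,000 × 2.15% × 18/365 = $198.2712
The Region of Ironvale, 2 Oct – 31 Dec 2015: 91 days → $187,000 × 0.55% × 91/365 = $256.4205
Total = $6,553.4534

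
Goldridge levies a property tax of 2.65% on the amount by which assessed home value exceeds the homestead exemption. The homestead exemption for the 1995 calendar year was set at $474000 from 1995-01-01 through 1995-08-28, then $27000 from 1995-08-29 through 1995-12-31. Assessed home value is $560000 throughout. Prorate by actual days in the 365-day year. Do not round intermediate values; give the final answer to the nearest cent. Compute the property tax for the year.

$6335.68

1995-01-01 to 1995-08-28: 240 days, exemption $474000 → ($560000 − $474000) × 2.65% × 240/365 = $1498.5205
1995-08-29 to 1995-12-31: 125 days, exemption $27000 → ($560000 − $27000) × 2.65% × 125/365 = $4837.1575
Total = $6335.6781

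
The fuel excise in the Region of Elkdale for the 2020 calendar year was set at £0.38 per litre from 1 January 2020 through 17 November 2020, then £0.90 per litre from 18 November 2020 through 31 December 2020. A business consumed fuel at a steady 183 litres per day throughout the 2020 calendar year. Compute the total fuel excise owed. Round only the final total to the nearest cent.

1 January – 17 November 2020: 322 days × 183 litres/day = 58,926 litres at £0.38/litre → £22,391.88
18 November – 31 December 2020: 44 days × 183 litres/day = 8,052 litres at £0.90/litre → £7,246.80

£29,638.68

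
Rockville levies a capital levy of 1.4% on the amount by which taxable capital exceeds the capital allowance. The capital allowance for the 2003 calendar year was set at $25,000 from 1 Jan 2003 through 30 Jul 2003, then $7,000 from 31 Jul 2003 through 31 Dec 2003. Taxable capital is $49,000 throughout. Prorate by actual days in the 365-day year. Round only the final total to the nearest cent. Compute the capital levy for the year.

1 Jan – 30 Jul 2003: 211 days, exemption $25,000 → ($49,000 − $25,000) × 1.4% × 211/365 = $194.2356
31 Jul – 31 Dec 2003: 154 days, exemption $7,000 → ($49,000 − $7,000) × 1.4% × 154/365 = $248.0877
Total = $442.3233

$442.32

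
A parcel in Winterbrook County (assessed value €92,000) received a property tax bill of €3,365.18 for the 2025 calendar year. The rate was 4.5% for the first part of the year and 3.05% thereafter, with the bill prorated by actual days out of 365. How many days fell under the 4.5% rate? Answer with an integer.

Let d = days at the first rate; then 365 − d days at the second rate.
€92,000 × [4.5%·d + 3.05%·(365−d)] / 365 = €3,365.18
Solving gives d = 153, so the new rate took effect on 3 June 2025.

153 days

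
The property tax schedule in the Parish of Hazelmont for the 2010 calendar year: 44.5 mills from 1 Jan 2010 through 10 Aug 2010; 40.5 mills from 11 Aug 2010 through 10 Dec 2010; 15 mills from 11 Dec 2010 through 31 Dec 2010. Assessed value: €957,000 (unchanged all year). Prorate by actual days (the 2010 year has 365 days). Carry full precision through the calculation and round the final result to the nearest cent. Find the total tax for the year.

€39,682.73

1 Jan – 10 Aug 2010: 222 days at 44.5 mills → €957,000 × 4.45% × 222/365 = €25,901.9260
11 Aug – 10 Dec 2010: 122 days at 40.5 mills → €957,000 × 4.05% × 122/365 = €12,954.8959
11 Dec – 31 Dec 2010: 21 days at 15 mills → €957,000 × 1.5% × 21/365 = €825.9041
Total = €39,682.7260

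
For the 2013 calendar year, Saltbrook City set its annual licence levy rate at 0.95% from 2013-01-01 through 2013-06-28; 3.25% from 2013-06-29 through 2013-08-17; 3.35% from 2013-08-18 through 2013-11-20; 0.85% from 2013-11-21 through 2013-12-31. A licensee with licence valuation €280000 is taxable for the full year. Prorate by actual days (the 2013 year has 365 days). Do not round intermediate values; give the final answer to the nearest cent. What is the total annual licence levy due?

€5259.78

2013-01-01 to 2013-06-28: 179 days at 0.95% → €280000 × 0.95% × 179/365 = €1304.4932
2013-06-29 to 2013-08-17: 50 days at 3.25% → €280000 × 3.25% × 50/365 = €1246.5753
2013-08-18 to 2013-11-20: 95 days at 3.35% → €280000 × 3.35% × 95/365 = €2441.3699
2013-11-21 to 2013-12-31: 41 days at 0.85% → €280000 × 0.85% × 41/365 = €267.3425
Total = €5259.7808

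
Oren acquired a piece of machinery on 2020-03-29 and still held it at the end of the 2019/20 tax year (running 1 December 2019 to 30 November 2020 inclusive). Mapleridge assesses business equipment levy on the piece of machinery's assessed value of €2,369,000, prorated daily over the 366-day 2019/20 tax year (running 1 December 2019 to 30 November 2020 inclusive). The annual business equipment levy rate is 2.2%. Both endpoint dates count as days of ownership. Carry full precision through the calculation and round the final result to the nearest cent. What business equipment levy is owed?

€35,172.53

Days held (2020-03-29 to 2020-11-30): 247 out of 366
Tax = €2,369,000 × 2.2% × 247/366 = €35,172.5301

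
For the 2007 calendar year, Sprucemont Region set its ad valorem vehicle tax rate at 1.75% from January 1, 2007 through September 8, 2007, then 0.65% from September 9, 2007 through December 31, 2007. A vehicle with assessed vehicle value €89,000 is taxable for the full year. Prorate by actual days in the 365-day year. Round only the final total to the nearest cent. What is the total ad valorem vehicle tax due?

€1,251.73

January 1 – September 8, 2007: 251 days at 1.75% → €89,000 × 1.75% × 251/365 = €1,071.0479
September 9 – December 31, 2007: 114 days at 0.65% → €89,000 × 0.65% × 114/365 = €180.6822
Total = €1,251.7301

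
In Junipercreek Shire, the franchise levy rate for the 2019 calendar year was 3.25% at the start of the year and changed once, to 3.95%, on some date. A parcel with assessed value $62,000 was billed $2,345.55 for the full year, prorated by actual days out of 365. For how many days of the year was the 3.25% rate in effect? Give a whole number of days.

Let d = days at the first rate; then 365 − d days at the second rate.
$62,000 × [3.25%·d + 3.95%·(365−d)] / 365 = $2,345.55
Solving gives d = 87, so the new rate took effect on March 29, 2019.

87 days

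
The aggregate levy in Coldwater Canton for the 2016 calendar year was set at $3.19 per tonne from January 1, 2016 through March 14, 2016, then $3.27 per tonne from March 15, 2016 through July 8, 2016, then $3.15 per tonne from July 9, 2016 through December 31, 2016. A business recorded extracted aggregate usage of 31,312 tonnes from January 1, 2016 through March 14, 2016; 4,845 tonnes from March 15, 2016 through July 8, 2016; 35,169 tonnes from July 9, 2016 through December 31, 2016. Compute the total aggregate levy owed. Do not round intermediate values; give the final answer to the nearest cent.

$226510.78

January 1 – March 14, 2016: 31,312 tonnes at $3.19/tonne → $99885.28
March 15 – July 8, 2016: 4,845 tonnes at $3.27/tonne → $15843.15
July 9 – December 31, 2016: 35,169 tonnes at $3.15/tonne → $110782.35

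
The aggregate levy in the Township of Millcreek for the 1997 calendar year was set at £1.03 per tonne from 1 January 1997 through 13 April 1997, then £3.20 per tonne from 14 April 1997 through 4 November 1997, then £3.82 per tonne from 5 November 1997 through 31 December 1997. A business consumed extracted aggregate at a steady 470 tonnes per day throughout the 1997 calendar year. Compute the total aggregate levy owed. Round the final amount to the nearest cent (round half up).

1 January – 13 April 1997: 103 days × 470 tonnes/day = 48,410 tonnes at £1.03/tonne → £49,862.30
14 April – 4 November 1997: 205 days × 470 tonnes/day = 96,350 tonnes at £3.20/tonne → £308,320.00
5 November – 31 December 1997: 57 days × 470 tonnes/day = 26,790 tonnes at £3.82/tonne → £102,337.80

£460,520.10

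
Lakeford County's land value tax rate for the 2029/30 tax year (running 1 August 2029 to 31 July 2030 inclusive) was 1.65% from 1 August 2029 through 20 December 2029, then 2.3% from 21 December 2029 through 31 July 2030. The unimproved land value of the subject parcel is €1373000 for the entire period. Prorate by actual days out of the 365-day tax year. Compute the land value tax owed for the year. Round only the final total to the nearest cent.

1 August – 20 December 2029: 142 days at 1.65% → €1373000 × 1.65% × 142/365 = €8813.5315
21 December 2029 – 31 July 2030: 223 days at 2.3% → €1373000 × 2.3% × 223/365 = €19293.4712
Total = €28107.0027

€28107.00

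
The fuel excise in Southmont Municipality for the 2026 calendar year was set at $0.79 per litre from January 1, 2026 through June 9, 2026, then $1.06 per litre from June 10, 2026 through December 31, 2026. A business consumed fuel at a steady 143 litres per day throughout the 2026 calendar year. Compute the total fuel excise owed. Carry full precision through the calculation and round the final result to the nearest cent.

January 1 – June 9, 2026: 160 days × 143 litres/day = 22,880 litres at $0.79/litre → $18075.20
June 10 – December 31, 2026: 205 days × 143 litres/day = 29,315 litres at $1.06/litre → $31073.90

$49149.10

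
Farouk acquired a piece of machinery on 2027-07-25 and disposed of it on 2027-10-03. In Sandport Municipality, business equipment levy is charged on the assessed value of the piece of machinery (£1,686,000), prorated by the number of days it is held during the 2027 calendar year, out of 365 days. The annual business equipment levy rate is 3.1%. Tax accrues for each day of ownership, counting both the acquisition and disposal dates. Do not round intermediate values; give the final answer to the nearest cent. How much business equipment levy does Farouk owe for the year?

Days held (2027-07-25 to 2027-10-03): 71 out of 365
Tax = £1,686,000 × 3.1% × 71/365 = £10,166.8110

£10,166.81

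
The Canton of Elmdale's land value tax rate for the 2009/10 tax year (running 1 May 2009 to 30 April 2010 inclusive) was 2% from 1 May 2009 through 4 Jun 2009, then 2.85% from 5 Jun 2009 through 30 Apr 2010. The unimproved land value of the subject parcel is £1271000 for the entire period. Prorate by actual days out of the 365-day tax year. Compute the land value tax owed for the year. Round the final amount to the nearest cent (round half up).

£35187.55

1 May – 4 Jun 2009: 35 days at 2% → £1271000 × 2% × 35/365 = £2437.5342
5 Jun 2009 – 30 Apr 2010: 330 days at 2.85% → £1271000 × 2.85% × 330/365 = £32750.0137
Total = £35187.5479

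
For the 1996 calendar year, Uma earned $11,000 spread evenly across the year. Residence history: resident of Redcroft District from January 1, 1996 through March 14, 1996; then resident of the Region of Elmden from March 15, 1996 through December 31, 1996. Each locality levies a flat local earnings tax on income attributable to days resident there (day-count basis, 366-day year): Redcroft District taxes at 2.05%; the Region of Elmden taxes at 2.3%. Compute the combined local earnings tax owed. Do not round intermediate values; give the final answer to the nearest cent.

$247.44

Redcroft District, January 1 – March 14, 1996: 74 days → $11,000 × 2.05% × 74/366 = $45.5929
The Region of Elmden, March 15 – December 31, 1996: 292 days → $11,000 × 2.3% × 292/366 = $201.8470
Total = $247.4399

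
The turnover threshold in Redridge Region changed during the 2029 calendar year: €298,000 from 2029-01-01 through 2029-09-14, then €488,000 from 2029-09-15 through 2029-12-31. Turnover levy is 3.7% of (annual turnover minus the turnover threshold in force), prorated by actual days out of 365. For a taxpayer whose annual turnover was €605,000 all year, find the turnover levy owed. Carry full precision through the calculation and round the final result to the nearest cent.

2029-01-01 to 2029-09-14: 257 days, exemption €298,000 → (€605,000 − €298,000) × 3.7% × 257/365 = €7,997.9808
2029-09-15 to 2029-12-31: 108 days, exemption €488,000 → (€605,000 − €488,000) × 3.7% × 108/365 = €1,280.9096
Total = €9,278.8904

€9,278.89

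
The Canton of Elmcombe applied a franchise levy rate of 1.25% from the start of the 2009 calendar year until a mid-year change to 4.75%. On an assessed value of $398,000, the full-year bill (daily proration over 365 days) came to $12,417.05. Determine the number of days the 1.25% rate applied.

Let d = days at the first rate; then 365 − d days at the second rate.
$398,000 × [1.25%·d + 4.75%·(365−d)] / 365 = $12,417.05
Solving gives d = 170, so the new rate took effect on 20 Jun 2009.

170 days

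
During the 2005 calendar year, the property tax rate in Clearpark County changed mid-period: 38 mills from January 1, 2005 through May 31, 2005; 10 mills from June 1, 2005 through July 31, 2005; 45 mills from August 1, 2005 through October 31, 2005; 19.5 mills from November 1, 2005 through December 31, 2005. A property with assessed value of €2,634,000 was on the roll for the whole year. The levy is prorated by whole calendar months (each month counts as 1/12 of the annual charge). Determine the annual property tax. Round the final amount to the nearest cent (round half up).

€84,288.00

January 1 – May 31, 2005: 5 months at 38 mills → €2,634,000 × 3.8% × 5/12 = €41,705.0000
June 1 – July 31, 2005: 2 months at 10 mills → €2,634,000 × 1% × 2/12 = €4,390.0000
August 1 – October 31, 2005: 3 months at 45 mills → €2,634,000 × 4.5% × 3/12 = €29,632.5000
November 1 – December 31, 2005: 2 months at 19.5 mills → €2,634,000 × 1.95% × 2/12 = €8,560.5000
Total = €84,288.0000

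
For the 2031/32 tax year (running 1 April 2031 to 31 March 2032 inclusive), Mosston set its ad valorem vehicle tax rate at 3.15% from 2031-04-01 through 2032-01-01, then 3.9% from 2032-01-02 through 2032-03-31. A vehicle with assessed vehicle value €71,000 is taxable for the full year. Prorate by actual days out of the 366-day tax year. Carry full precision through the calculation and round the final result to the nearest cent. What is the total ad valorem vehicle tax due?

2031-04-01 to 2032-01-01: 276 days at 3.15% → €71,000 × 3.15% × 276/366 = €1,686.5410
2032-01-02 to 2032-03-31: 90 days at 3.9% → €71,000 × 3.9% × 90/366 = €680.9016
Total = €2,367.4426

€2,367.44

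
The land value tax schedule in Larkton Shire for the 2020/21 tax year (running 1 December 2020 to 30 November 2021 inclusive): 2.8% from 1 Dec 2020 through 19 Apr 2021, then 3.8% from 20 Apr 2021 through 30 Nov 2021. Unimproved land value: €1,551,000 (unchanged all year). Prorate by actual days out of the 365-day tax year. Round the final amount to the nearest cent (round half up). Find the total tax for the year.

€52,988.96

1 Dec 2020 – 19 Apr 2021: 140 days at 2.8% → €1,551,000 × 2.8% × 140/365 = €16,657.3151
20 Apr – 30 Nov 2021: 225 days at 3.8% → €1,551,000 × 3.8% × 225/365 = €36,331.6438
Total = €52,988.9589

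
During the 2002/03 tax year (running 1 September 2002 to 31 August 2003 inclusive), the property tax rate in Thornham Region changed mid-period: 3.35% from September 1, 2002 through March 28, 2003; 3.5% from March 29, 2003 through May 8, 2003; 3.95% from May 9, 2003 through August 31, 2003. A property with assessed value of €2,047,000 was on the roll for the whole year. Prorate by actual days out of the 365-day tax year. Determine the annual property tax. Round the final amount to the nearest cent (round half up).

€72,789.08

September 1, 2002 – March 28, 2003: 209 days at 3.35% → €2,047,000 × 3.35% × 209/365 = €39,265.9466
March 29 – May 8, 2003: 41 days at 3.5% → €2,047,000 × 3.5% × 41/365 = €8,047.7945
May 9 – August 31, 2003: 115 days at 3.95% → €2,047,000 × 3.95% × 115/365 = €25,475.3356
Total = €72,789.0767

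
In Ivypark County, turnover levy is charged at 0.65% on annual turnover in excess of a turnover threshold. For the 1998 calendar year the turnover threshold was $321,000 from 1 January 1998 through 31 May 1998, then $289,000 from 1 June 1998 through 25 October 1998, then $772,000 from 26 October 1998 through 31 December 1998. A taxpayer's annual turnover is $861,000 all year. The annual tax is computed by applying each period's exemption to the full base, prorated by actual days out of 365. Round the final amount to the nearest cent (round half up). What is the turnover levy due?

1 January – 31 May 1998: 151 days, exemption $321,000 → ($861,000 − $321,000) × 0.65% × 151/365 = $1,452.0822
1 June – 25 October 1998: 147 days, exemption $289,000 → ($861,000 − $289,000) × 0.65% × 147/365 = $1,497.3863
26 October – 31 December 1998: 67 days, exemption $772,000 → ($861,000 − $772,000) × 0.65% × 67/365 = $106.1904
Total = $3,055.6589

$3,055.66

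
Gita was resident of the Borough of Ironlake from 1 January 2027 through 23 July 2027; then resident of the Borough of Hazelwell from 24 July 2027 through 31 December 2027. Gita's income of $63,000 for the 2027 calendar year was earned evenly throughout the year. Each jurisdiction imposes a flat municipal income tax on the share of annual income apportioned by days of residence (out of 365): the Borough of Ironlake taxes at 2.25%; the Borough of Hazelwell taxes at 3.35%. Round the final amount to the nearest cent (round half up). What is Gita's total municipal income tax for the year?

The Borough of Ironlake, 1 January – 23 July 2027: 204 days → $63,000 × 2.25% × 204/365 = $792.2466
The Borough of Hazelwell, 24 July – 31 December 2027: 161 days → $63,000 × 3.35% × 161/365 = $930.9329
Total = $1,723.1795

$1,723.18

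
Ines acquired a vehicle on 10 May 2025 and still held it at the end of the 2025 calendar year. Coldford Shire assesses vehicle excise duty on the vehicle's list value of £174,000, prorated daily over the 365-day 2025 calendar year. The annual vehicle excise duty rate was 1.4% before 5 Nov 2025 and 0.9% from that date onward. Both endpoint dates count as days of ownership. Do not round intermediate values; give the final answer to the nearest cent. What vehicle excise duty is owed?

10 May – 4 Nov 2025: 179 days at 1.4% → £174,000 × 1.4% × 179/365 = £1,194.6411
5 Nov – 31 Dec 2025: 57 days at 0.9% → £174,000 × 0.9% × 57/365 = £244.5534
Total = £1,439.1945

£1,439.19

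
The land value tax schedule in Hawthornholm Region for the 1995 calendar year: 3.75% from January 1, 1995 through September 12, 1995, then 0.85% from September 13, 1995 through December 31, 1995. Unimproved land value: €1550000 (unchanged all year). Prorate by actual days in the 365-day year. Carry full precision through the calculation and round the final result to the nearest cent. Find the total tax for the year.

€44578.42

January 1 – September 12, 1995: 255 days at 3.75% → €1550000 × 3.75% × 255/365 = €40607.8767
September 13 – December 31, 1995: 110 days at 0.85% → €1550000 × 0.85% × 110/365 = €3970.5479
Total = €44578.4247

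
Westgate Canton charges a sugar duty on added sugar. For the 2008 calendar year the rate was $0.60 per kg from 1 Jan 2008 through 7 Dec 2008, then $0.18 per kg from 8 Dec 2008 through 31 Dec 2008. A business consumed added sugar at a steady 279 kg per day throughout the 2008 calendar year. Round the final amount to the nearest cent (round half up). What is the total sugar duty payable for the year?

1 Jan – 7 Dec 2008: 342 days × 279 kg/day = 95,418 kg at $0.60/kg → $57,250.80
8 Dec – 31 Dec 2008: 24 days × 279 kg/day = 6,696 kg at $0.18/kg → $1,205.28

$58,456.08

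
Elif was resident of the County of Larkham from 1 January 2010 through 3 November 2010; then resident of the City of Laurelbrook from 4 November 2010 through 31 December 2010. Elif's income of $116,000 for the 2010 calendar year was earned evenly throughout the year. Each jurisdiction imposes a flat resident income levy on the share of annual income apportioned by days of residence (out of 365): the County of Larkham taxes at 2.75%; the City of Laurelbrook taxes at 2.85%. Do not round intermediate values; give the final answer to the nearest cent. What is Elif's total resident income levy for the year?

$3,208.43

The County of Larkham, 1 January – 3 November 2010: 307 days → $116,000 × 2.75% × 307/365 = $2,683.0959
The City of Laurelbrook, 4 November – 31 December 2010: 58 days → $116,000 × 2.85% × 58/365 = $525.3370
Total = $3,208.4329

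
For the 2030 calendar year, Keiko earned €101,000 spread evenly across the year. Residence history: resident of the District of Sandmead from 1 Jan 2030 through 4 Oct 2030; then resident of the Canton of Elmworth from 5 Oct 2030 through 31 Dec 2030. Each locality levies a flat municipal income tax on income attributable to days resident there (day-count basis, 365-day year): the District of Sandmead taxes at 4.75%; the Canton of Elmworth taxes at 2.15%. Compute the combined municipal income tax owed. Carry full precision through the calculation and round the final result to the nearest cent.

The District of Sandmead, 1 Jan – 4 Oct 2030: 277 days → €101,000 × 4.75% × 277/365 = €3,640.8425
The Canton of Elmworth, 5 Oct – 31 Dec 2030: 88 days → €101,000 × 2.15% × 88/365 = €523.5397
Total = €4,164.3822

€4,164.38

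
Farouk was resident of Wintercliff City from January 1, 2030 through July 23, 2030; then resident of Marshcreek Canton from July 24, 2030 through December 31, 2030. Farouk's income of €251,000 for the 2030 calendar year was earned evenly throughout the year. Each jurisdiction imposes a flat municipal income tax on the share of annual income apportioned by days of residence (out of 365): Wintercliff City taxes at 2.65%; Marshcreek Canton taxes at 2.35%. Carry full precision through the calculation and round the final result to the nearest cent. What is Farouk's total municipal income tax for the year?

€6,319.35

Wintercliff City, January 1 – July 23, 2030: 204 days → €251,000 × 2.65% × 204/365 = €3,717.5507
Marshcreek Canton, July 24 – December 31, 2030: 161 days → €251,000 × 2.35% × 161/365 = €2,601.8041
Total = €6,319.3548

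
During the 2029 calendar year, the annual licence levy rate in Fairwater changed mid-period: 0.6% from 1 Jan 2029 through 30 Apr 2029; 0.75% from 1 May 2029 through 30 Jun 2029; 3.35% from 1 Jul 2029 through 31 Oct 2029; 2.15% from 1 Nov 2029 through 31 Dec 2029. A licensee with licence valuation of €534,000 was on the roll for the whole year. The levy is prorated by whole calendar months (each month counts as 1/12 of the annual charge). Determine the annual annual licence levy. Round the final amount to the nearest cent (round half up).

1 Jan – 30 Apr 2029: 4 months at 0.6% → €534,000 × 0.6% × 4/12 = €1,068.0000
1 May – 30 Jun 2029: 2 months at 0.75% → €534,000 × 0.75% × 2/12 = €667.5000
1 Jul – 31 Oct 2029: 4 months at 3.35% → €534,000 × 3.35% × 4/12 = €5,963.0000
1 Nov – 31 Dec 2029: 2 months at 2.15% → €534,000 × 2.15% × 2/12 = €1,913.5000
Total = €9,612.0000

€9,612.00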